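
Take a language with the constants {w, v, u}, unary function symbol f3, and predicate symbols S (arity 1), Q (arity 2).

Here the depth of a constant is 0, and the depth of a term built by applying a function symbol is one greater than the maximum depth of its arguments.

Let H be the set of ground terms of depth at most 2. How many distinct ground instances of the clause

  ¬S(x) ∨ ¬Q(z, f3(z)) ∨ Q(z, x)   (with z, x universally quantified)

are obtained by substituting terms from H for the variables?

81

Ground terms of depth ≤ 2:
  If N_k denotes the number of depth-≤k ground terms, the 3 constants give N_0 = 3, and each function symbol of arity r contributes N_{k-1}^r new terms at level k: N_k = 3 + N_{k-1}.
  N_0 = 3
  N_1 = 3 + 3 = 6
  N_2 = 3 + 6 = 9
So there are 9 ground terms available for substitution.
Each of z, x ranges independently over the available ground terms, and distinct assignments produce distinct instances.
Number of ground instances = 9^2 = 81.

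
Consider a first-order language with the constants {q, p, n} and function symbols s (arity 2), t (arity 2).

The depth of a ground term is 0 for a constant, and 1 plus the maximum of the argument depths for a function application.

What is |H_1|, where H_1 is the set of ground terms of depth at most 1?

21

If N_k denotes the number of depth-≤k ground terms, the 3 constants give N_0 = 3, and each function symbol of arity r contributes N_{k-1}^r new terms at level k: N_k = 3 + N_{k-1}^2 + N_{k-1}^2.
N_0 = 3
N_1 = 3 + 3^2 + 3^2 = 21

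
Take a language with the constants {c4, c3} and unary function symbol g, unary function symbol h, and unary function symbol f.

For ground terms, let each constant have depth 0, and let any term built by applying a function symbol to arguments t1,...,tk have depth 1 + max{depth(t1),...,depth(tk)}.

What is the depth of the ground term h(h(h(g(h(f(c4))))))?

6

depth(f(c4)) = 1 + depth(c4) = 1 + 0 = 1
depth(h(f(c4))) = 1 + depth(f(c4)) = 1 + 1 = 2
depth(g(h(f(c4)))) = 1 + depth(h(f(c4))) = 1 + 2 = 3
depth(h(g(h(f(c4))))) = 1 + depth(g(h(f(c4)))) = 1 + 3 = 4
depth(h(h(g(h(f(c4)))))) = 1 + depth(h(g(h(f(c4))))) = 1 + 4 = 5
depth(h(h(h(g(h(f(c4))))))) = 1 + depth(h(h(g(h(f(c4)))))) = 1 + 5 = 6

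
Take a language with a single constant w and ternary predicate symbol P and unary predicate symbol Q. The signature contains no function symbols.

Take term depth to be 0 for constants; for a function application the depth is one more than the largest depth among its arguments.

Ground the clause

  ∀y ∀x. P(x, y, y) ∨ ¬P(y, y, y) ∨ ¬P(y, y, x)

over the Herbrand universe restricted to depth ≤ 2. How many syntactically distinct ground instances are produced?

1

Ground terms of depth ≤ 2:
  With no function symbols every ground term is a constant, so there is exactly 1 ground term at every depth bound.
  N_0 = 1
  N_1 = 1
  N_2 = 1
So there is exactly 1 ground term available for substitution.
The clause has 2 distinct variables (y, x), each appearing in the body. In the free term algebra distinct substitutions yield syntactically distinct ground instances.
Number of ground instances = 1^2 = 1.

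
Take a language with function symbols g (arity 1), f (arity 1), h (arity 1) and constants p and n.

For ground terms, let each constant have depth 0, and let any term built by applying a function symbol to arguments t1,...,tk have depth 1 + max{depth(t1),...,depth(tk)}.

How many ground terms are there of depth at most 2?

Write N_k for the number of ground terms of depth ≤ k. A term of depth ≤ k is either a constant or a function symbol applied to arguments of depth ≤ k−1, so N_k = 2 + N_{k-1} + N_{k-1} + N_{k-1}.
N_0 = 2
N_1 = 2 + 2 + 2 + 2 = 8
N_2 = 2 + 8 + 8 + 8 = 26

26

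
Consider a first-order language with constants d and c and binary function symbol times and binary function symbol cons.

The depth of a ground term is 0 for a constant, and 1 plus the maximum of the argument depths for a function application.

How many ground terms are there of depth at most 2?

Count level by level. With function symbols times/2, cons/2, the terms of depth ≤ k are the 2 constants together with each function applied to depth-≤(k−1) tuples, so N_k = 2 + N_{k-1}^2 + N_{k-1}^2.
N_0 = 2
N_1 = 2 + 2^2 + 2^2 = 10
N_2 = 2 + 10^2 + 10^2 = 202

202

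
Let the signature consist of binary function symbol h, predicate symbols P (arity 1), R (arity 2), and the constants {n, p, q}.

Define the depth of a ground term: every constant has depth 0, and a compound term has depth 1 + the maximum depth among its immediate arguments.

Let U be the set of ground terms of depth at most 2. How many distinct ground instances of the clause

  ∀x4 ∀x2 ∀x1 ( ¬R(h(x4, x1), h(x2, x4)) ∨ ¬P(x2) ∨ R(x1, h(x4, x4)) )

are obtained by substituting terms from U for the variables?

Ground terms of depth ≤ 2:
  If N_k denotes the number of depth-≤k ground terms, the 3 constants give N_0 = 3, and each function symbol of arity r contributes N_{k-1}^r new terms at level k: N_k = 3 + N_{k-1}^2.
  N_0 = 3
  N_1 = 3 + 3^2 = 12
  N_2 = 3 + 12^2 = 147
So there are 147 ground terms available for substitution.
The body mentions every one of the 3 quantified variables; since ground terms form a free algebra, no two substitutions collapse to the same formula.
Number of ground instances = 147^3 = 3176523.

3176523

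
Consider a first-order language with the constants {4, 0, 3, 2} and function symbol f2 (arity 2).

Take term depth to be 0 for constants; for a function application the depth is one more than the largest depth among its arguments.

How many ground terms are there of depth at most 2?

404

Let N_k count ground terms of depth at most k. Each non-constant term of depth ≤ k is some function symbol applied to depth-≤(k−1) arguments, giving N_k = 4 + N_{k-1}^2.
N_0 = 4
N_1 = 4 + 4^2 = 20
N_2 = 4 + 20^2 = 404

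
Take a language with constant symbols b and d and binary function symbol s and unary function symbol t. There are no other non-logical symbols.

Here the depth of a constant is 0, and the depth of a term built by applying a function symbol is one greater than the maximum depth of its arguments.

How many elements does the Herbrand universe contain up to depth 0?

Count level by level. With function symbols s/2, t/1, the terms of depth ≤ k are the 2 constants together with each function applied to depth-≤(k−1) tuples, so N_k = 2 + N_{k-1}^2 + N_{k-1}.
N_0 = 2
Explicitly: b, d.

2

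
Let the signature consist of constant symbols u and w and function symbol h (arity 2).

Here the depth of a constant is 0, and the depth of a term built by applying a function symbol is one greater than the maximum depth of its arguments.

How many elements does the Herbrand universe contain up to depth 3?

Let N_k = |{terms of depth ≤ k}|. Then N_0 = 2 and N_k = 2 + N_{k-1}^2 for k ≥ 1 (one summand per function symbol, arity giving the exponent).
N_0 = 2
N_1 = 2 + 2^2 = 6
N_2 = 2 + 6^2 = 38
N_3 = 2 + 38^2 = 1446

1446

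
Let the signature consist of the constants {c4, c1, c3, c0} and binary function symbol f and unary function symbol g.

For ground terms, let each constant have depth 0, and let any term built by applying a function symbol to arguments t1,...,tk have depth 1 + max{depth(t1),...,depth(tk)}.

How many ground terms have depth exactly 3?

Let N_k count ground terms of depth at most k. Each non-constant term of depth ≤ k is some function symbol applied to depth-≤(k−1) arguments, giving N_k = 4 + N_{k-1}^2 + N_{k-1}.
N_0 = 4
N_1 = 4 + 4^2 + 4 = 24
N_2 = 4 + 24^2 + 24 = 604
N_3 = 4 + 604^2 + 604 = 365424
Terms of depth exactly 3: N_3 − N_2 = 365424 − 604 = 364820.

364820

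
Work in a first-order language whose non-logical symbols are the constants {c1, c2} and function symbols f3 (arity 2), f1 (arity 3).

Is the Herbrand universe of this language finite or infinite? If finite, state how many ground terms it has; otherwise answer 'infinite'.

infinite

The signature has at least one function symbol (f3, arity 2) and at least one constant (c1).
Iterating f3 gives infinitely many distinct ground terms: c1, f3(c1, c1), f3(f3(c1, c1), f3(c1, c1)), ...
So the Herbrand universe is infinite.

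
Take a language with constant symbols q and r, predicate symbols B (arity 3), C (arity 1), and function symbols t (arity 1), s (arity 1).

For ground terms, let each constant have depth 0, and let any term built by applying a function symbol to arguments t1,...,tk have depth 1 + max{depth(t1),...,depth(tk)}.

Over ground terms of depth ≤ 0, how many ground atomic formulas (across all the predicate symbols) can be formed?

10

First count ground terms of depth ≤ 0.
Write N_k for the number of ground terms of depth ≤ k. A term of depth ≤ k is either a constant or a function symbol applied to arguments of depth ≤ k−1, so N_k = 2 + N_{k-1} + N_{k-1}.
N_0 = 2
So |H| = 2.
Each predicate of arity r yields |H|^r ground atoms (one per choice of an r-tuple from H):
  B: 2^3 = 8;  C: 2
Total ground atoms: 8 + 2 = 10.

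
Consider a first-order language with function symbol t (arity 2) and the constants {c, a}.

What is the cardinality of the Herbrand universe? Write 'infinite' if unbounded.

The signature has at least one function symbol (t, arity 2) and at least one constant (c).
Iterating t gives infinitely many distinct ground terms: c, t(c, c), t(t(c, c), t(c, c)), ...
So the Herbrand universe is infinite.

infinite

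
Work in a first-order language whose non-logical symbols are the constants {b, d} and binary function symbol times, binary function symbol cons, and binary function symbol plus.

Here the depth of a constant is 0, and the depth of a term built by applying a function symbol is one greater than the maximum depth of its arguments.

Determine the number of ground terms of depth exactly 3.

1043712

Write N_k for the number of ground terms of depth ≤ k. A term of depth ≤ k is either a constant or a function symbol applied to arguments of depth ≤ k−1, so N_k = 2 + N_{k-1}^2 + N_{k-1}^2 + N_{k-1}^2.
N_0 = 2
N_1 = 2 + 2^2 + 2^2 + 2^2 = 14
N_2 = 2 + 14^2 + 14^2 + 14^2 = 590
N_3 = 2 + 590^2 + 590^2 + 590^2 = 1044302
Terms of depth exactly 3: N_3 − N_2 = 1044302 − 590 = 1043712.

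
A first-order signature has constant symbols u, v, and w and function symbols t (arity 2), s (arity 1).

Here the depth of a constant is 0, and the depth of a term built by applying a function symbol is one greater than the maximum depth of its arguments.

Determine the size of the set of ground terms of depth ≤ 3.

Write N_k for the number of ground terms of depth ≤ k. A term of depth ≤ k is either a constant or a function symbol applied to arguments of depth ≤ k−1, so N_k = 3 + N_{k-1}^2 + N_{k-1}.
N_0 = 3
N_1 = 3 + 3^2 + 3 = 15
N_2 = 3 + 15^2 + 15 = 243
N_3 = 3 + 243^2 + 243 = 59295

59295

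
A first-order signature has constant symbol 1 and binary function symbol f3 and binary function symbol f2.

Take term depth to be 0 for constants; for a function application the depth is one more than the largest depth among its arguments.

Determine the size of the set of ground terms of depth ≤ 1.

Count level by level. With function symbols f3/2, f2/2, the terms of depth ≤ k are the 1 constant together with each function applied to depth-≤(k−1) tuples, so N_k = 1 + N_{k-1}^2 + N_{k-1}^2.
N_0 = 1
N_1 = 1 + 1^2 + 1^2 = 3
Explicitly: 1, f3(1, 1), f2(1, 1).

3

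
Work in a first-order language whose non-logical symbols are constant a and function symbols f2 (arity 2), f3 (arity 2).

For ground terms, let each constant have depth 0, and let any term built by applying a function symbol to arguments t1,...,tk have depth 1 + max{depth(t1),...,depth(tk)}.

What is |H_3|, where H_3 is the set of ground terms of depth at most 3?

723

Write N_k for the number of ground terms of depth ≤ k. A term of depth ≤ k is either a constant or a function symbol applied to arguments of depth ≤ k−1, so N_k = 1 + N_{k-1}^2 + N_{k-1}^2.
N_0 = 1
N_1 = 1 + 1^2 + 1^2 = 3
N_2 = 1 + 3^2 + 3^2 = 19
N_3 = 1 + 19^2 + 19^2 = 723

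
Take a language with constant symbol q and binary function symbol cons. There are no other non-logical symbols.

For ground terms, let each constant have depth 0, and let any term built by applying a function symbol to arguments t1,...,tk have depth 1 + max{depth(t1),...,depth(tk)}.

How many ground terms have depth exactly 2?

Count level by level. With function symbols cons/2, the terms of depth ≤ k are the 1 constant together with each function applied to depth-≤(k−1) tuples, so N_k = 1 + N_{k-1}^2.
N_0 = 1
N_1 = 1 + 1^2 = 2
N_2 = 1 + 2^2 = 5
Terms of depth exactly 2: N_2 − N_1 = 5 − 2 = 3.

3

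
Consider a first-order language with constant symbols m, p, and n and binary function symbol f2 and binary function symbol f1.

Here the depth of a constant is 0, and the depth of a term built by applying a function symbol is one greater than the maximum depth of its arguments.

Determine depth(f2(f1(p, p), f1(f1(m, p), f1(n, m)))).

depth(f1(p, p)) = 1 + max(0, 0) = 1
depth(f1(m, p)) = 1 + max(0, 0) = 1
depth(f1(n, m)) = 1 + max(0, 0) = 1
depth(f1(f1(m, p), f1(n, m))) = 1 + max(1, 1) = 2
depth(f2(f1(p, p), f1(f1(m, p), f1(n, m)))) = 1 + max(1, 2) = 3

3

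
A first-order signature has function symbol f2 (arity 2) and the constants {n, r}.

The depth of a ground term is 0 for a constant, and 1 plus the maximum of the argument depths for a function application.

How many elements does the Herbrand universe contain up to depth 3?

1446

Write N_k for the number of ground terms of depth ≤ k. A term of depth ≤ k is either a constant or a function symbol applied to arguments of depth ≤ k−1, so N_k = 2 + N_{k-1}^2.
N_0 = 2
N_1 = 2 + 2^2 = 6
N_2 = 2 + 6^2 = 38
N_3 = 2 + 38^2 = 1446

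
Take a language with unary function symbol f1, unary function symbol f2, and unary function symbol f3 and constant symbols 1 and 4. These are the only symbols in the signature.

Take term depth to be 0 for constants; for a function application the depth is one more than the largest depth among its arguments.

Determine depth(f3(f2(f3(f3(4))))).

4

depth(f3(4)) = 1 + depth(4) = 1 + 0 = 1
depth(f3(f3(4))) = 1 + depth(f3(4)) = 1 + 1 = 2
depth(f2(f3(f3(4)))) = 1 + depth(f3(f3(4))) = 1 + 2 = 3
depth(f3(f2(f3(f3(4))))) = 1 + depth(f2(f3(f3(4)))) = 1 + 3 = 4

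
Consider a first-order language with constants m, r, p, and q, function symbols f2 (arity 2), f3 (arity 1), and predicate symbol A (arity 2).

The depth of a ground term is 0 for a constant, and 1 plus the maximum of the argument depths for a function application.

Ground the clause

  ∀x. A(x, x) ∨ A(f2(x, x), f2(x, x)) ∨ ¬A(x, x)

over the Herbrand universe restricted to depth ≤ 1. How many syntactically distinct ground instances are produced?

Ground terms of depth ≤ 1:
  Let N_k = |{terms of depth ≤ k}|. Then N_0 = 4 and N_k = 4 + N_{k-1}^2 + N_{k-1} for k ≥ 1 (one summand per function symbol, arity giving the exponent).
  N_0 = 4
  N_1 = 4 + 4^2 + 4 = 24
So there are 24 ground terms available for substitution.
There is 1 variable to instantiate (x),  occurring in at least one literal, so different choices give different ground instances.
Number of ground instances = 24.

24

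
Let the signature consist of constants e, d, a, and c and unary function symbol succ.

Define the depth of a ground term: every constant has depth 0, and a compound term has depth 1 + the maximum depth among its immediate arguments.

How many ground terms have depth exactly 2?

Count level by level. With function symbols succ/1, the terms of depth ≤ k are the 4 constants together with each function applied to depth-≤(k−1) tuples, so N_k = 4 + N_{k-1}.
N_0 = 4
N_1 = 4 + 4 = 8
N_2 = 4 + 8 = 12
Terms of depth exactly 2: N_2 − N_1 = 12 − 8 = 4.

4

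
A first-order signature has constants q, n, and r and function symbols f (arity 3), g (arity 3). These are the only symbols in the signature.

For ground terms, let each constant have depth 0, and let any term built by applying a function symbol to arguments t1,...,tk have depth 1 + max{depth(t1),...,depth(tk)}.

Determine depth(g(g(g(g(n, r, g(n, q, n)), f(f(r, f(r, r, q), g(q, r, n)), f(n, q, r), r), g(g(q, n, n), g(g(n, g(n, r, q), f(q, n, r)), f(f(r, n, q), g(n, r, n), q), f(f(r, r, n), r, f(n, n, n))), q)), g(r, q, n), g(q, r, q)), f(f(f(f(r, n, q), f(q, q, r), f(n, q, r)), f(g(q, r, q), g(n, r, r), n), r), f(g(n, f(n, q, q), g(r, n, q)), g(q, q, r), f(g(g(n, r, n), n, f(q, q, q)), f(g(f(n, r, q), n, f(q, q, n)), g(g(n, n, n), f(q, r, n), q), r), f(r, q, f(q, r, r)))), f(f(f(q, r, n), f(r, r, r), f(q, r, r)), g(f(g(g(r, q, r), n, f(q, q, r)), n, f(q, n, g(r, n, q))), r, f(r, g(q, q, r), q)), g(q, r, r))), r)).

depth(g(n, q, n)) = 1 + max(0, 0, 0) = 1
depth(g(n, r, g(n, q, n))) = 1 + max(0, 0, 1) = 2
depth(f(r, r, q)) = 1 + max(0, 0, 0) = 1
depth(g(q, r, n)) = 1 + max(0, 0, 0) = 1
depth(f(r, f(r, r, q), g(q, r, n))) = 1 + max(0, 1, 1) = 2
depth(f(n, q, r)) = 1 + max(0, 0, 0) = 1
depth(f(f(r, f(r, r, q), g(q, r, n)), f(n, q, r), r)) = 1 + max(2, 1, 0) = 3
depth(g(q, n, n)) = 1 + max(0, 0, 0) = 1
depth(g(n, r, q)) = 1 + max(0, 0, 0) = 1
depth(f(q, n, r)) = 1 + max(0, 0, 0) = 1
depth(g(n, g(n, r, q), f(q, n, r))) = 1 + max(0, 1, 1) = 2
depth(f(r, n, q)) = 1 + max(0, 0, 0) = 1
depth(g(n, r, n)) = 1 + max(0, 0, 0) = 1
depth(f(f(r, n, q), g(n, r, n), q)) = 1 + max(1, 1, 0) = 2
depth(f(r, r, n)) = 1 + max(0, 0, 0) = 1
depth(f(n, n, n)) = 1 + max(0, 0, 0) = 1
depth(f(f(r, r, n), r, f(n, n, n))) = 1 + max(1, 0, 1) = 2
depth(g(g(n, g(n, r, q), f(q, n, r)), f(f(r, n, q), g(n, r, n), q), f(f(r, r, n), r, f(n, n, n)))) = 1 + max(2, 2, 2) = 3
depth(g(g(q, n, n), g(g(n, g(n, r, q), f(q, n, r)), f(f(r, n, q), g(n, r, n), q), f(f(r, r, n), r, f(n, n, n))), q)) = 1 + max(1, 3, 0) = 4
depth(g(g(n, r, g(n, q, n)), f(f(r, f(r, r, q), g(q, r, n)), f(n, q, r), r), g(g(q, n, n), g(g(n, g(n, r, q), f(q, n, r)), f(f(r, n, q), g(n, r, n), q), f(f(r, r, n), r, f(n, n, n))), q))) = 1 + max(2, 3, 4) = 5
depth(g(r, q, n)) = 1 + max(0, 0, 0) = 1
depth(g(q, r, q)) = 1 + max(0, 0, 0) = 1
depth(g(g(g(n, r, g(n, q, n)), f(f(r, f(r, r, q), g(q, r, n)), f(n, q, r), r), g(g(q, n, n), g(g(n, g(n, r, q), f(q, n, r)), f(f(r, n, q), g(n, r, n), q), f(f(r, r, n), r, f(n, n, n))), q)), g(r, q, n), g(q, r, q))) = 1 + max(5, 1, 1) = 6
depth(f(q, q, r)) = 1 + max(0, 0, 0) = 1
depth(f(f(r, n, q), f(q, q, r), f(n, q, r))) = 1 + max(1, 1, 1) = 2
depth(g(n, r, r)) = 1 + max(0, 0, 0) = 1
depth(f(g(q, r, q), g(n, r, r), n)) = 1 + max(1, 1, 0) = 2
depth(f(f(f(r, n, q), f(q, q, r), f(n, q, r)), f(g(q, r, q), g(n, r, r), n), r)) = 1 + max(2, 2, 0) = 3
depth(f(n, q, q)) = 1 + max(0, 0, 0) = 1
depth(g(r, n, q)) = 1 + max(0, 0, 0) = 1
depth(g(n, f(n, q, q), g(r, n, q))) = 1 + max(0, 1, 1) = 2
depth(g(q, q, r)) = 1 + max(0, 0, 0) = 1
depth(f(q, q, q)) = 1 + max(0, 0, 0) = 1
depth(g(g(n, r, n), n, f(q, q, q))) = 1 + max(1, 0, 1) = 2
depth(f(n, r, q)) = 1 + max(0, 0, 0) = 1
depth(f(q, q, n)) = 1 + max(0, 0, 0) = 1
depth(g(f(n, r, q), n, f(q, q, n))) = 1 + max(1, 0, 1) = 2
depth(g(n, n, n)) = 1 + max(0, 0, 0) = 1
depth(f(q, r, n)) = 1 + max(0, 0, 0) = 1
depth(g(g(n, n, n), f(q, r, n), q)) = 1 + max(1, 1, 0) = 2
depth(f(g(f(n, r, q), n, f(q, q, n)), g(g(n, n, n), f(q, r, n), q), r)) = 1 + max(2, 2, 0) = 3
depth(f(q, r, r)) = 1 + max(0, 0, 0) = 1
depth(f(r, q, f(q, r, r))) = 1 + max(0, 0, 1) = 2
depth(f(g(g(n, r, n), n, f(q, q, q)), f(g(f(n, r, q), n, f(q, q, n)), g(g(n, n, n), f(q, r, n), q), r), f(r, q, f(q, r, r)))) = 1 + max(2, 3, 2) = 4
depth(f(g(n, f(n, q, q), g(r, n, q)), g(q, q, r), f(g(g(n, r, n), n, f(q, q, q)), f(g(f(n, r, q), n, f(q, q, n)), g(g(n, n, n), f(q, r, n), q), r), f(r, q, f(q, r, r))))) = 1 + max(2, 1, 4) = 5
depth(f(r, r, r)) = 1 + max(0, 0, 0) = 1
depth(f(f(q, r, n), f(r, r, r), f(q, r, r))) = 1 + max(1, 1, 1) = 2
depth(g(r, q, r)) = 1 + max(0, 0, 0) = 1
depth(g(g(r, q, r), n, f(q, q, r))) = 1 + max(1, 0, 1) = 2
depth(f(q, n, g(r, n, q))) = 1 + max(0, 0, 1) = 2
depth(f(g(g(r, q, r), n, f(q, q, r)), n, f(q, n, g(r, n, q)))) = 1 + max(2, 0, 2) = 3
depth(f(r, g(q, q, r), q)) = 1 + max(0, 1, 0) = 2
depth(g(f(g(g(r, q, r), n, f(q, q, r)), n, f(q, n, g(r, n, q))), r, f(r, g(q, q, r), q))) = 1 + max(3, 0, 2) = 4
depth(g(q, r, r)) = 1 + max(0, 0, 0) = 1
depth(f(f(f(q, r, n), f(r, r, r), f(q, r, r)), g(f(g(g(r, q, r), n, f(q, q, r)), n, f(q, n, g(r, n, q))), r, f(r, g(q, q, r), q)), g(q, r, r))) = 1 + max(2, 4, 1) = 5
depth(f(f(f(f(r, n, q), f(q, q, r), f(n, q, r)), f(g(q, r, q), g(n, r, r), n), r), f(g(n, f(n, q, q), g(r, n, q)), g(q, q, r), f(g(g(n, r, n), n, f(q, q, q)), f(g(f(n, r, q), n, f(q, q, n)), g(g(n, n, n), f(q, r, n), q), r), f(r, q, f(q, r, r)))), f(f(f(q, r, n), f(r, r, r), f(q, r, r)), g(f(g(g(r, q, r), n, f(q, q, r)), n, f(q, n, g(r, n, q))), r, f(r, g(q, q, r), q)), g(q, r, r)))) = 1 + max(3, 5, 5) = 6
depth(g(g(g(g(n, r, g(n, q, n)), f(f(r, f(r, r, q), g(q, r, n)), f(n, q, r), r), g(g(q, n, n), g(g(n, g(n, r, q), f(q, n, r)), f(f(r, n, q), g(n, r, n), q), f(f(r, r, n), r, f(n, n, n))), q)), g(r, q, n), g(q, r, q)), f(f(f(f(r, n, q), f(q, q, r), f(n, q, r)), f(g(q, r, q), g(n, r, r), n), r), f(g(n, f(n, q, q), g(r, n, q)), g(q, q, r), f(g(g(n, r, n), n, f(q, q, q)), f(g(f(n, r, q), n, f(q, q, n)), g(g(n, n, n), f(q, r, n), q), r), f(r, q, f(q, r, r)))), f(f(f(q, r, n), f(r, r, r), f(q, r, r)), g(f(g(g(r, q, r), n, f(q, q, r)), n, f(q, n, g(r, n, q))), r, f(r, g(q, q, r), q)), g(q, r, r))), r)) = 1 + max(6, 6, 0) = 7

7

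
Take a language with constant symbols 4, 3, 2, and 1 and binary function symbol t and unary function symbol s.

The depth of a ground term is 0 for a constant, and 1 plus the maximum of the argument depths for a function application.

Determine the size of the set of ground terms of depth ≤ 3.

Write N_k for the number of ground terms of depth ≤ k. A term of depth ≤ k is either a constant or a function symbol applied to arguments of depth ≤ k−1, so N_k = 4 + N_{k-1}^2 + N_{k-1}.
N_0 = 4
N_1 = 4 + 4^2 + 4 = 24
N_2 = 4 + 24^2 + 24 = 604
N_3 = 4 + 604^2 + 604 = 365424

365424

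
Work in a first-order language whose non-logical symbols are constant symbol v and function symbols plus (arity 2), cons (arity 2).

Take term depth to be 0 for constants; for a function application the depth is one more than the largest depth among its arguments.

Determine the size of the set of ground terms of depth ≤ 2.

Let N_k = |{terms of depth ≤ k}|. Then N_0 = 1 and N_k = 1 + N_{k-1}^2 + N_{k-1}^2 for k ≥ 1 (one summand per function symbol, arity giving the exponent).
N_0 = 1
N_1 = 1 + 1^2 + 1^2 = 3
N_2 = 1 + 3^2 + 3^2 = 19

19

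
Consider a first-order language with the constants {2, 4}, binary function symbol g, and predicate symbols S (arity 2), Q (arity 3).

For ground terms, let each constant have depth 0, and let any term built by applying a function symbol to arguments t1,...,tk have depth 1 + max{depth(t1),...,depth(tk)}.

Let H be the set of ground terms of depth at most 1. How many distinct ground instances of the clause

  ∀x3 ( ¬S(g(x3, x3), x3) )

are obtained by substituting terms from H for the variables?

Ground terms of depth ≤ 1:
  Count level by level. With function symbols g/2, the terms of depth ≤ k are the 2 constants together with each function applied to depth-≤(k−1) tuples, so N_k = 2 + N_{k-1}^2.
  N_0 = 2
  N_1 = 2 + 2^2 = 6
  Explicitly: 2, 4, g(2, 2), g(2, 4), g(4, 2), g(4, 4).
So there are 6 ground terms available for substitution.
The variable x3 ranges independently over the available ground terms, and distinct assignments produce distinct instances.
Number of ground instances = 6.

6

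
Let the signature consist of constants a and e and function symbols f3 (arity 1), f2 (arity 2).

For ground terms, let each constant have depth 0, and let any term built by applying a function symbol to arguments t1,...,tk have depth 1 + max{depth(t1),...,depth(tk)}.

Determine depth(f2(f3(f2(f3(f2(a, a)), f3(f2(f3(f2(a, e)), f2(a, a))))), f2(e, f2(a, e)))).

depth(f2(a, a)) = 1 + max(0, 0) = 1
depth(f3(f2(a, a))) = 1 + depth(f2(a, a)) = 1 + 1 = 2
depth(f2(a, e)) = 1 + max(0, 0) = 1
depth(f3(f2(a, e))) = 1 + depth(f2(a, e)) = 1 + 1 = 2
depth(f2(f3(f2(a, e)), f2(a, a))) = 1 + max(2, 1) = 3
depth(f3(f2(f3(f2(a, e)), f2(a, a)))) = 1 + depth(f2(f3(f2(a, e)), f2(a, a))) = 1 + 3 = 4
depth(f2(f3(f2(a, a)), f3(f2(f3(f2(a, e)), f2(a, a))))) = 1 + max(2, 4) = 5
depth(f3(f2(f3(f2(a, a)), f3(f2(f3(f2(a, e)), f2(a, a)))))) = 1 + depth(f2(f3(f2(a, a)), f3(f2(f3(f2(a, e)), f2(a, a))))) = 1 + 5 = 6
depth(f2(e, f2(a, e))) = 1 + max(0, 1) = 2
depth(f2(f3(f2(f3(f2(a, a)), f3(f2(f3(f2(a, e)), f2(a, a))))), f2(e, f2(a, e)))) = 1 + max(6, 2) = 7

7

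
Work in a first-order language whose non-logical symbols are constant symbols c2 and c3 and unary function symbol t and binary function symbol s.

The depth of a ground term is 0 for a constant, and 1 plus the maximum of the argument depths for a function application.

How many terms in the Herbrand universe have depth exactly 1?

6

If N_k denotes the number of depth-≤k ground terms, the 2 constants give N_0 = 2, and each function symbol of arity r contributes N_{k-1}^r new terms at level k: N_k = 2 + N_{k-1} + N_{k-1}^2.
N_0 = 2
N_1 = 2 + 2 + 2^2 = 8
Terms of depth exactly 1: N_1 − N_0 = 8 − 2 = 6.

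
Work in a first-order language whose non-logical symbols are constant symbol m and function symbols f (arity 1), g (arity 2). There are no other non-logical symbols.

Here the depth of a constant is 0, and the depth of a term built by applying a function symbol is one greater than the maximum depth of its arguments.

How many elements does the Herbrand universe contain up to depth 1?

Let N_k count ground terms of depth at most k. Each non-constant term of depth ≤ k is some function symbol applied to depth-≤(k−1) arguments, giving N_k = 1 + N_{k-1} + N_{k-1}^2.
N_0 = 1
N_1 = 1 + 1 + 1^2 = 3

3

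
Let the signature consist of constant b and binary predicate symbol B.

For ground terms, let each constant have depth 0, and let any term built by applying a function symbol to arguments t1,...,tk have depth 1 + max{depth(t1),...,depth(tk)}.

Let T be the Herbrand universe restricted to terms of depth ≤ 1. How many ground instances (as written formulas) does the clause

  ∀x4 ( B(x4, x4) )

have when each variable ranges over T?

Ground terms of depth ≤ 1:
  With no function symbols every ground term is a constant, so there is exactly 1 ground term at every depth bound.
  N_0 = 1
  N_1 = 1
So there is exactly 1 ground term available for substitution.
There is 1 variable to instantiate (x4),  occurring in at least one literal, so different choices give different ground instances.
Number of ground instances = 1.

1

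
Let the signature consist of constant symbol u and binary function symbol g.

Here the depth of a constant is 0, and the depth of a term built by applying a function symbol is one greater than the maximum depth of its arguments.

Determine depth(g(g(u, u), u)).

depth(g(u, u)) = 1 + max(0, 0) = 1
depth(g(g(u, u), u)) = 1 + max(1, 0) = 2

2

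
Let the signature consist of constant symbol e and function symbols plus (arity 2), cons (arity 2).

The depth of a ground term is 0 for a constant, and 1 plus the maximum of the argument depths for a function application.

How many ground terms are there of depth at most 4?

1045459

If N_k denotes the number of depth-≤k ground terms, the 1 constant gives N_0 = 1, and each function symbol of arity r contributes N_{k-1}^r new terms at level k: N_k = 1 + N_{k-1}^2 + N_{k-1}^2.
N_0 = 1
N_1 = 1 + 1^2 + 1^2 = 3
N_2 = 1 + 3^2 + 3^2 = 19
N_3 = 1 + 19^2 + 19^2 = 723
N_4 = 1 + 723^2 + 723^2 = 1045459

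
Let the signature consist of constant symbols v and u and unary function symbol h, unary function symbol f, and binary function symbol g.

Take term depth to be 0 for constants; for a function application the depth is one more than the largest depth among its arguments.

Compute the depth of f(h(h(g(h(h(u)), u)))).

depth(h(u)) = 1 + depth(u) = 1 + 0 = 1
depth(h(h(u))) = 1 + depth(h(u)) = 1 + 1 = 2
depth(g(h(h(u)), u)) = 1 + max(2, 0) = 3
depth(h(g(h(h(u)), u))) = 1 + depth(g(h(h(u)), u)) = 1 + 3 = 4
depth(h(h(g(h(h(u)), u)))) = 1 + depth(h(g(h(h(u)), u))) = 1 + 4 = 5
depth(f(h(h(g(h(h(u)), u))))) = 1 + depth(h(h(g(h(h(u)), u)))) = 1 + 5 = 6

6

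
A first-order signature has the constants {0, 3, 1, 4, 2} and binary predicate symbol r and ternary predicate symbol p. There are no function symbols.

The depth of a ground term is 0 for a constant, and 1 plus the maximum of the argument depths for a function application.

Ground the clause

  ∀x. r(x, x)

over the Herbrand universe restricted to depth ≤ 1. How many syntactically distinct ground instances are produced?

Ground terms of depth ≤ 1:
  With no function symbols every ground term is a constant, so there are exactly 5 ground terms at every depth bound.
  N_0 = 5
  N_1 = 5
So there are 5 ground terms available for substitution.
There is 1 variable to instantiate (x),  occurring in at least one literal, so different choices give different ground instances.
Number of ground instances = 5.

5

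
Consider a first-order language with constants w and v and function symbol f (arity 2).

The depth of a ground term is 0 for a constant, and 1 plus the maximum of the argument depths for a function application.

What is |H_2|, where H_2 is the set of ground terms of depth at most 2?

38

Let N_k = |{terms of depth ≤ k}|. Then N_0 = 2 and N_k = 2 + N_{k-1}^2 for k ≥ 1 (one summand per function symbol, arity giving the exponent).
N_0 = 2
N_1 = 2 + 2^2 = 6
N_2 = 2 + 6^2 = 38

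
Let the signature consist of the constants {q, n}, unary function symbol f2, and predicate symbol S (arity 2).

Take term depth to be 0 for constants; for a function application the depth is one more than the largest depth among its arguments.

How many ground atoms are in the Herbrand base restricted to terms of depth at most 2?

36

First count ground terms of depth ≤ 2.
Let N_k = |{terms of depth ≤ k}|. Then N_0 = 2 and N_k = 2 + N_{k-1} for k ≥ 1 (one summand per function symbol, arity giving the exponent).
N_0 = 2
N_1 = 2 + 2 = 4
N_2 = 2 + 4 = 6
Explicitly: q, n, f2(q), f2(n), f2(f2(q)), f2(f2(n)).
So |H| = 6.
For each predicate symbol, the number of ground atoms is |H| raised to its arity; summing:
  S: 6^2 = 36
Total ground atoms: 36.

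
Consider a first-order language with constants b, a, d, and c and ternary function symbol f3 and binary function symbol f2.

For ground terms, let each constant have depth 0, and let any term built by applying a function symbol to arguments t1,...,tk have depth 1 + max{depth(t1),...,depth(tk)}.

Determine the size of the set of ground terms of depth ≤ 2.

599764

Let N_k = |{terms of depth ≤ k}|. Then N_0 = 4 and N_k = 4 + N_{k-1}^3 + N_{k-1}^2 for k ≥ 1 (one summand per function symbol, arity giving the exponent).
N_0 = 4
N_1 = 4 + 4^3 + 4^2 = 84
N_2 = 4 + 84^3 + 84^2 = 599764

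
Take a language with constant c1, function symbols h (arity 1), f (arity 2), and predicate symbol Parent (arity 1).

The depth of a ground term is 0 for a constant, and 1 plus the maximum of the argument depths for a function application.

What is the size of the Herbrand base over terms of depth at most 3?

183

First count ground terms of depth ≤ 3.
Let N_k count ground terms of depth at most k. Each non-constant term of depth ≤ k is some function symbol applied to depth-≤(k−1) arguments, giving N_k = 1 + N_{k-1} + N_{k-1}^2.
N_0 = 1
N_1 = 1 + 1 + 1^2 = 3
N_2 = 1 + 3 + 3^2 = 13
N_3 = 1 + 13 + 13^2 = 183
So |H| = 183.
A ground atom is a predicate applied to a tuple of terms from H, so the count is the sum over predicates of |H|^arity:
  Parent: 183
Total ground atoms: 183.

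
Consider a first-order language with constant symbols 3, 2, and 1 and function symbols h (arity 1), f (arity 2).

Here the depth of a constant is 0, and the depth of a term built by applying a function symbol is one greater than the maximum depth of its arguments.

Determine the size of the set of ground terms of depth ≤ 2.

243

Let N_k = |{terms of depth ≤ k}|. Then N_0 = 3 and N_k = 3 + N_{k-1} + N_{k-1}^2 for k ≥ 1 (one summand per function symbol, arity giving the exponent).
N_0 = 3
N_1 = 3 + 3 + 3^2 = 15
N_2 = 3 + 15 + 15^2 = 243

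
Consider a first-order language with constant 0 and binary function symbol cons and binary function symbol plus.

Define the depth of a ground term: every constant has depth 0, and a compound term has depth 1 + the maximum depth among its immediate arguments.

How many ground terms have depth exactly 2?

If N_k denotes the number of depth-≤k ground terms, the 1 constant gives N_0 = 1, and each function symbol of arity r contributes N_{k-1}^r new terms at level k: N_k = 1 + N_{k-1}^2 + N_{k-1}^2.
N_0 = 1
N_1 = 1 + 1^2 + 1^2 = 3
N_2 = 1 + 3^2 + 3^2 = 19
Terms of depth exactly 2: N_2 − N_1 = 19 − 3 = 16.

16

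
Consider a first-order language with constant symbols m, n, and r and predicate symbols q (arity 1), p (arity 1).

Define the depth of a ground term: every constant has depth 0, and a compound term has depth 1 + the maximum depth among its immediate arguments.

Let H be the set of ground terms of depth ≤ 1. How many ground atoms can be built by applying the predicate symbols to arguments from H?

First count ground terms of depth ≤ 1.
With no function symbols every ground term is a constant, so there are exactly 3 ground terms at every depth bound.
N_0 = 3
N_1 = 3
So |H| = 3.
Each predicate of arity r yields |H|^r ground atoms (one per choice of an r-tuple from H):
  q: 3;  p: 3
Total ground atoms: 3 + 3 = 6.

6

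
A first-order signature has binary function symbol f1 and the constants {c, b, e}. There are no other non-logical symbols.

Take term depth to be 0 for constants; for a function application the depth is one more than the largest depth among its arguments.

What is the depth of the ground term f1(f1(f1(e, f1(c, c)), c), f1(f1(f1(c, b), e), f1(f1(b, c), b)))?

depth(f1(c, c)) = 1 + max(0, 0) = 1
depth(f1(e, f1(c, c))) = 1 + max(0, 1) = 2
depth(f1(f1(e, f1(c, c)), c)) = 1 + max(2, 0) = 3
depth(f1(c, b)) = 1 + max(0, 0) = 1
depth(f1(f1(c, b), e)) = 1 + max(1, 0) = 2
depth(f1(b, c)) = 1 + max(0, 0) = 1
depth(f1(f1(b, c), b)) = 1 + max(1, 0) = 2
depth(f1(f1(f1(c, b), e), f1(f1(b, c), b))) = 1 + max(2, 2) = 3
depth(f1(f1(f1(e, f1(c, c)), c), f1(f1(f1(c, b), e), f1(f1(b, c), b)))) = 1 + max(3, 3) = 4

4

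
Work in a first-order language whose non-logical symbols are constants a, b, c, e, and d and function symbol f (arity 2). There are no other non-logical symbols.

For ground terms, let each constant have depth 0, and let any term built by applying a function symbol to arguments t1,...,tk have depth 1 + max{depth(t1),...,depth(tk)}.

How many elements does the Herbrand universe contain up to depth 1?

30

Write N_k for the number of ground terms of depth ≤ k. A term of depth ≤ k is either a constant or a function symbol applied to arguments of depth ≤ k−1, so N_k = 5 + N_{k-1}^2.
N_0 = 5
N_1 = 5 + 5^2 = 30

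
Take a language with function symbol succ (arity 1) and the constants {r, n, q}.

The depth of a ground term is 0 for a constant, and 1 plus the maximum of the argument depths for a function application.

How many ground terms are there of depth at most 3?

12

If N_k denotes the number of depth-≤k ground terms, the 3 constants give N_0 = 3, and each function symbol of arity r contributes N_{k-1}^r new terms at level k: N_k = 3 + N_{k-1}.
N_0 = 3
N_1 = 3 + 3 = 6
N_2 = 3 + 6 = 9
N_3 = 3 + 9 = 12
Explicitly: r, n, q, succ(r), succ(n), succ(q), succ(succ(r)), succ(succ(n)), succ(succ(q)), succ(succ(succ(r))), succ(succ(succ(n))), succ(succ(succ(q))).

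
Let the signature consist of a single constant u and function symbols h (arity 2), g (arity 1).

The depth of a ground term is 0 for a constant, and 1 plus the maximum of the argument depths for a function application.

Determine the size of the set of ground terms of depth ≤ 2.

Count level by level. With function symbols h/2, g/1, the terms of depth ≤ k are the 1 constant together with each function applied to depth-≤(k−1) tuples, so N_k = 1 + N_{k-1}^2 + N_{k-1}.
N_0 = 1
N_1 = 1 + 1^2 + 1 = 3
N_2 = 1 + 3^2 + 3 = 13

13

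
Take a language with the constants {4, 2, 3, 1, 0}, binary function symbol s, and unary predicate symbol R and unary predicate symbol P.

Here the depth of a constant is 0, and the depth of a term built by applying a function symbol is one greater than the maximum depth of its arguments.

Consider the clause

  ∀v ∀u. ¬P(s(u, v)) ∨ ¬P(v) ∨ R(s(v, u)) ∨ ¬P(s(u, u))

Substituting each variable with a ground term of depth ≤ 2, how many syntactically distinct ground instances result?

Ground terms of depth ≤ 2:
  Let N_k count ground terms of depth at most k. Each non-constant term of depth ≤ k is some function symbol applied to depth-≤(k−1) arguments, giving N_k = 5 + N_{k-1}^2.
  N_0 = 5
  N_1 = 5 + 5^2 = 30
  N_2 = 5 + 30^2 = 905
So there are 905 ground terms available for substitution.
The clause has 2 distinct variables (v, u), each appearing in the body. In the free term algebra distinct substitutions yield syntactically distinct ground instances.
Number of ground instances = 905^2 = 819025.

819025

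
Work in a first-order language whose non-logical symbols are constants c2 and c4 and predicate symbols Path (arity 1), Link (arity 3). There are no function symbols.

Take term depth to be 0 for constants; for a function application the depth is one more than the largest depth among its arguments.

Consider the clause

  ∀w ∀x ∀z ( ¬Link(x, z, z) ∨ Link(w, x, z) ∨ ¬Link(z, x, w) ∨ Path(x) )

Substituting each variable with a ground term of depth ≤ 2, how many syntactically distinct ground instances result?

Ground terms of depth ≤ 2:
  With no function symbols every ground term is a constant, so there are exactly 2 ground terms at every depth bound.
  N_0 = 2
  N_1 = 2
  N_2 = 2
So there are 2 ground terms available for substitution.
There are 3 variables to instantiate (w, x, z), each occurring in at least one literal, so different choices give different ground instances.
Number of ground instances = 2^3 = 8.

8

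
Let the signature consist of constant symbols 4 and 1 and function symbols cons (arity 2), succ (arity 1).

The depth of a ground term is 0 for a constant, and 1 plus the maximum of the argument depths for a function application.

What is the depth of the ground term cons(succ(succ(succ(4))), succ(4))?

4

depth(succ(4)) = 1 + depth(4) = 1 + 0 = 1
depth(succ(succ(4))) = 1 + depth(succ(4)) = 1 + 1 = 2
depth(succ(succ(succ(4)))) = 1 + depth(succ(succ(4))) = 1 + 2 = 3
depth(cons(succ(succ(succ(4))), succ(4))) = 1 + max(3, 1) = 4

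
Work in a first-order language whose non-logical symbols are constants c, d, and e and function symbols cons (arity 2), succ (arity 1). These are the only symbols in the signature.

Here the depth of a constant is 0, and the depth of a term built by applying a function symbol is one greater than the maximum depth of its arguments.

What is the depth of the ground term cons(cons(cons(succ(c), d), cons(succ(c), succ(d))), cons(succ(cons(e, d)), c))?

depth(succ(c)) = 1 + depth(c) = 1 + 0 = 1
depth(cons(succ(c), d)) = 1 + max(1, 0) = 2
depth(succ(d)) = 1 + depth(d) = 1 + 0 = 1
depth(cons(succ(c), succ(d))) = 1 + max(1, 1) = 2
depth(cons(cons(succ(c), d), cons(succ(c), succ(d)))) = 1 + max(2, 2) = 3
depth(cons(e, d)) = 1 + max(0, 0) = 1
depth(succ(cons(e, d))) = 1 + depth(cons(e, d)) = 1 + 1 = 2
depth(cons(succ(cons(e, d)), c)) = 1 + max(2, 0) = 3
depth(cons(cons(cons(succ(c), d), cons(succ(c), succ(d))), cons(succ(cons(e, d)), c))) = 1 + max(3, 3) = 4

4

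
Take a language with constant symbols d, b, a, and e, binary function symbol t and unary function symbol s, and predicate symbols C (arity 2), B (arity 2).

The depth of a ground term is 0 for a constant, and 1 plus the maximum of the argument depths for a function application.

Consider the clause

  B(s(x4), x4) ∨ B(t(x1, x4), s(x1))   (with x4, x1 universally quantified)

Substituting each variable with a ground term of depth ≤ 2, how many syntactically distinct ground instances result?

Ground terms of depth ≤ 2:
  Let N_k count ground terms of depth at most k. Each non-constant term of depth ≤ k is some function symbol applied to depth-≤(k−1) arguments, giving N_k = 4 + N_{k-1}^2 + N_{k-1}.
  N_0 = 4
  N_1 = 4 + 4^2 + 4 = 24
  N_2 = 4 + 24^2 + 24 = 604
So there are 604 ground terms available for substitution.
Each of x4, x1 ranges independently over the available ground terms, and distinct assignments produce distinct instances.
Number of ground instances = 604^2 = 364816.

364816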